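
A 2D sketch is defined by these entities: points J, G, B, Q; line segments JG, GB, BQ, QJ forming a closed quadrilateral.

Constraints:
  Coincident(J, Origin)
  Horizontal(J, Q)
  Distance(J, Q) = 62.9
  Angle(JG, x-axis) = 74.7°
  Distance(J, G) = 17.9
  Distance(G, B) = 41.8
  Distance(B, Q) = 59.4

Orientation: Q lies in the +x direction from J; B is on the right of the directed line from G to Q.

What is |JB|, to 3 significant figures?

25.9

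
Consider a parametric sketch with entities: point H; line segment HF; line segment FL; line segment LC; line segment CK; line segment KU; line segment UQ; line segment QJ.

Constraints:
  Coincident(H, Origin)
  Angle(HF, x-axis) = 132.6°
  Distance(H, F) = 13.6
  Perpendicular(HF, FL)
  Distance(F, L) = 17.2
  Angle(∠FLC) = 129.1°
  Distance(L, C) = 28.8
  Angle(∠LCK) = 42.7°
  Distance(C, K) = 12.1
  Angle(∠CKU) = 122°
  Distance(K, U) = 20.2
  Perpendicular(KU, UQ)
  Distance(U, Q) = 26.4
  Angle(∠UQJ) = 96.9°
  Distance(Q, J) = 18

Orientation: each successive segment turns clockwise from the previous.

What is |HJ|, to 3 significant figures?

49.0

KU is perpendicular to UQ, so UQ runs at 66.4°; with |UQ| = 26.4, Q = (14.0, 42.9). ∠UQJ = 96.9° gives QJ at -16.7° from the x-axis; with |QJ| = 18.0, J = (31.3, 37.8). Then |HJ| = |J − H| = 49.0.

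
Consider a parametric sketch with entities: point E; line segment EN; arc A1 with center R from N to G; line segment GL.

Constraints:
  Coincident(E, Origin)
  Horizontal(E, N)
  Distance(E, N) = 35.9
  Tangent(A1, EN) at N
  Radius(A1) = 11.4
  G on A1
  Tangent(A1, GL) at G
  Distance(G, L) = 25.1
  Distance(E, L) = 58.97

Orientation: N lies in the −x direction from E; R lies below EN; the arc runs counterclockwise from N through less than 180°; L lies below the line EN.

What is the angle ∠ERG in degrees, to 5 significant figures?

165.72°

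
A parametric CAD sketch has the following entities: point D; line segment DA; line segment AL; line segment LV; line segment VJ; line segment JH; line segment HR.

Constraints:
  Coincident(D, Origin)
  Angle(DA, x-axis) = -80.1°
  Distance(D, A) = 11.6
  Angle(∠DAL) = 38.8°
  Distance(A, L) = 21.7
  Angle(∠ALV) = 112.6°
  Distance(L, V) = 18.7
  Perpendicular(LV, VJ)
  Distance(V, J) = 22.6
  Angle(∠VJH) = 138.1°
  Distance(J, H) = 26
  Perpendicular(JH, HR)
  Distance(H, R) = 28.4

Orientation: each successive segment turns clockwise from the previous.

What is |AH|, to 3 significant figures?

24.0

The perpendicularity gives VJ at right angles to LV, so VJ runs at -18.7°; with |VJ| = 22.6, J = (13.1, 13.4). ∠VJH = 138.1° gives JH at -60.6° from the x-axis; with |JH| = 26.0, H = (25.9, -9.29). Then |AH| = |H − A| = 24.0.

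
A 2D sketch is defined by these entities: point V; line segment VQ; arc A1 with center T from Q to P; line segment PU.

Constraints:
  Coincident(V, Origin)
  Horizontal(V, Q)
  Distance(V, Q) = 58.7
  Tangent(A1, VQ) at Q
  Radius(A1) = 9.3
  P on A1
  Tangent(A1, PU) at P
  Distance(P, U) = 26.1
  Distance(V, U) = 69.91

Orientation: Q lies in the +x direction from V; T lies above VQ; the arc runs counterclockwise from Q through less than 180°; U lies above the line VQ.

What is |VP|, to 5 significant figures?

68.626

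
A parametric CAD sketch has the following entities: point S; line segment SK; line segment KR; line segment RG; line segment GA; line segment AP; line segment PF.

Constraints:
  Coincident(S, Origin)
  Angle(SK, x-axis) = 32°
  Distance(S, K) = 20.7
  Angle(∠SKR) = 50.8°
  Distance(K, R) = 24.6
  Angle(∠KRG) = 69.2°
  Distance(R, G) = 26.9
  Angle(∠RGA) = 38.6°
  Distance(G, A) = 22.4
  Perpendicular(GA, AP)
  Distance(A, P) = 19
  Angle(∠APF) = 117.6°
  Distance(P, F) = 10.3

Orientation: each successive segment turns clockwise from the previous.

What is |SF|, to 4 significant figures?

23.21

The perpendicularity gives AP at right angles to GA, so AP runs at -79.40°; with |AP| = 19.0, P = (16.23, -15.36). ∠APF = 117.6° gives PF at -141.8° from the x-axis; with |PF| = 10.3, F = (8.139, -21.73). Then |SF| = |F − S| = 23.21.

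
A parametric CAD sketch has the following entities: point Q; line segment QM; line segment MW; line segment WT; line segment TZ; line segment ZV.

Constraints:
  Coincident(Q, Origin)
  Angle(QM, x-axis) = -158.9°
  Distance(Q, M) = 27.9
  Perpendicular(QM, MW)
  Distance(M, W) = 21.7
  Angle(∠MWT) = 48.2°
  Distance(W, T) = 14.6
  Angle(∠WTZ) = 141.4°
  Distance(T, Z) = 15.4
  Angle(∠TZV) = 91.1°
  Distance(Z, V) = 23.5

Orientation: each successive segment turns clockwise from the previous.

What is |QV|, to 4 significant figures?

38.30

Q is at the origin; QM runs at -158.9° with length 27.9, so M = (-26.03, -10.04). QM ⟂ MW, so MW runs at 111.1°; with |MW| = 21.7, W = (-33.84, 10.20). ∠MWT = 48.2° gives WT at -20.70° from the x-axis; with |WT| = 14.6, T = (-20.18, 5.040). ∠WTZ = 141.4° gives TZ at -59.30° from the x-axis; with |TZ| = 15.4, Z = (-12.32, -8.201). ∠TZV = 91.1° gives ZV at -148.2° from the x-axis; with |ZV| = 23.5, V = (-32.29, -20.58). Then |QV| = |V − Q| = 38.30.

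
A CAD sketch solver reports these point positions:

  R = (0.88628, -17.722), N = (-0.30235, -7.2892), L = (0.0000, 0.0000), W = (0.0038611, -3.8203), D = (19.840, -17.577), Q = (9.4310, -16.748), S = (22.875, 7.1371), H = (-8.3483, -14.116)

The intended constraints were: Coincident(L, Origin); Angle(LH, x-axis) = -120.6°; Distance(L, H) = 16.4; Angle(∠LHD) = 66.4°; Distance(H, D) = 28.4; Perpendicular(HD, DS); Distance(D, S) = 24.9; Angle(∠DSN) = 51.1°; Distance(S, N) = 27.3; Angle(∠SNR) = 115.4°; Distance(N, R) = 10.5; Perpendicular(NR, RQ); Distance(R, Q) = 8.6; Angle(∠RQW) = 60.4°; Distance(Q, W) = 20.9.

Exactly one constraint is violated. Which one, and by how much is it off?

Distance(Q, W) = 20.9 — off by 4.90.

L = (0.00, 0.00) ✓; LH at -120.6° ✓; |LH| = 16.40 ✓; ∠LHD = 66.40° ✓; |HD| = 28.40 ✓; ∠(HD, DS) = 90.00° ✓; |DS| = 24.90 ✓; ∠DSN = 51.10° ✓; |SN| = 27.30 ✓; ∠SNR = 115.4° ✓; |NR| = 10.50 ✓; ∠(NR, RQ) = 90.00° ✓; |RQ| = 8.600 ✓; ∠RQW = 60.40° ✓; |QW| = 16.00 ✗.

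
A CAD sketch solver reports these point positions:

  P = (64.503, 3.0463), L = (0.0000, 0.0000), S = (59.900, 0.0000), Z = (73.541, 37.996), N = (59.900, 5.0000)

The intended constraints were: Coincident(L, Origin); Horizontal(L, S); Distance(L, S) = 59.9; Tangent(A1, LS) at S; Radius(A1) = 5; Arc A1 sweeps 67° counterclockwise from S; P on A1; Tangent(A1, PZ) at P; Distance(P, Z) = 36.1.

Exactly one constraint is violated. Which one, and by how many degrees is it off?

Tangent(A1, PZ) at P — off by 8.50°.

L = (0.00, 0.00) ✓; L.y = 0.00, S.y = 0.00 ✓; |LS| = 59.90 ✓; ∠(NS, SL) = 90.00° ✓; |NS| = 5.000 ✓; bearing(N→P) − bearing(N→S) = 67.00° ✓; |NP| = 5.000 ✓; ∠(NP, PZ) = 81.50° ✗; |PZ| = 36.10 ✓.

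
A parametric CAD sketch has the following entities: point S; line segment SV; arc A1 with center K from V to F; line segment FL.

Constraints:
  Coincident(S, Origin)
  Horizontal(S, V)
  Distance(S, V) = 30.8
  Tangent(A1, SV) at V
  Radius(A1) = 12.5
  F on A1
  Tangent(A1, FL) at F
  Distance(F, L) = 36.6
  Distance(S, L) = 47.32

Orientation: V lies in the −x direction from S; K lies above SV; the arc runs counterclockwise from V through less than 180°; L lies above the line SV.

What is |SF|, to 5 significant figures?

21.090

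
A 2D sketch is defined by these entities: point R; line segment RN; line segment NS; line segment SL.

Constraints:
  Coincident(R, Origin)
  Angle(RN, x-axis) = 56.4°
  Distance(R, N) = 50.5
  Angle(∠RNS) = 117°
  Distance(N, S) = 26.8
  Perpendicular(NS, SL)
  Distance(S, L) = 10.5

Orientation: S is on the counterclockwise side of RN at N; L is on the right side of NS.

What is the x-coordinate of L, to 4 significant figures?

23.94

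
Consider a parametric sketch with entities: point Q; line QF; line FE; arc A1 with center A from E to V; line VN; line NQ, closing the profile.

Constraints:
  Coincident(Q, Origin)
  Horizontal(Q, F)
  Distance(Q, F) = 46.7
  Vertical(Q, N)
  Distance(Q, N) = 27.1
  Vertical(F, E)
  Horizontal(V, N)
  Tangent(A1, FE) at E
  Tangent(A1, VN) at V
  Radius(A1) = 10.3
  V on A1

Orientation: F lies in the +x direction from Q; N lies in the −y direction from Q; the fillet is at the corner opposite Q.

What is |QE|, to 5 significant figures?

49.630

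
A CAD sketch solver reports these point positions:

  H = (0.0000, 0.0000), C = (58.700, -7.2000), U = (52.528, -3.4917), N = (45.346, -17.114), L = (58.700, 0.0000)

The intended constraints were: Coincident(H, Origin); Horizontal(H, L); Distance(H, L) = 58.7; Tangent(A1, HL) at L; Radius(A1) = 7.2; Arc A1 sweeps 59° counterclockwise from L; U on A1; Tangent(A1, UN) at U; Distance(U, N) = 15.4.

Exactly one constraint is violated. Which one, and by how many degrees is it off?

Tangent(A1, UN) at U — off by 3.20°.

H = (0.00, 0.00) ✓; H.y = 0.00, L.y = 0.00 ✓; |HL| = 58.70 ✓; ∠(CL, LH) = 90.00° ✓; |CL| = 7.200 ✓; bearing(C→U) − bearing(C→L) = 59.00° ✓; |CU| = 7.200 ✓; ∠(CU, UN) = 86.80° ✗; |UN| = 15.40 ✓.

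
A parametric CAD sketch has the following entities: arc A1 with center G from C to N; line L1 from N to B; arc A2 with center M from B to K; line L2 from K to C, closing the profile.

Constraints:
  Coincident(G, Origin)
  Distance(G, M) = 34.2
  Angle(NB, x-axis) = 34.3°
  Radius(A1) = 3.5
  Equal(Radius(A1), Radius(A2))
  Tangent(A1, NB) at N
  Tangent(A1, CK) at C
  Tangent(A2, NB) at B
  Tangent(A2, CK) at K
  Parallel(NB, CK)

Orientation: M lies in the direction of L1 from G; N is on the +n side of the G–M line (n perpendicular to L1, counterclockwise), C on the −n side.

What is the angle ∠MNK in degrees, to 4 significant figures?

5.724°

The slot axis is L1's direction at 34.3°, so u = (cos 34.3°, sin 34.3°) = (0.8261, 0.5635) and n = (−sin 34.3°, cos 34.3°) = (-0.5635, 0.8261). G is at the origin and M lies 34.2 along u from G, so M = 34.2·u = (28.25, 19.27). Tangency of A1 to both parallel lines with radius 3.5 puts N and C at G ± 3.5·n: N = (-1.972, 2.891), C = (1.972, -2.891). Equal radii place B and K the same way about M: B = M + 3.5·n = (26.28, 22.16), K = M − 3.5·n = (30.22, 16.38). Then cos ∠MNK = NM·NK / (|NM||NK|), giving 5.724°.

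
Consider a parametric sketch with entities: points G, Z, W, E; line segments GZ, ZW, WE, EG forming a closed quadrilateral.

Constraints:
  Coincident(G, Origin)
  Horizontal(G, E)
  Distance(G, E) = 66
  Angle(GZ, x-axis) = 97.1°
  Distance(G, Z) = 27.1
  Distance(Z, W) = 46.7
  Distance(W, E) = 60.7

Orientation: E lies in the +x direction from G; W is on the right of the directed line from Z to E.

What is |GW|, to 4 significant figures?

20.10

Checks: |ZW| = 46.70 ✓; |WE| = 60.70 ✓.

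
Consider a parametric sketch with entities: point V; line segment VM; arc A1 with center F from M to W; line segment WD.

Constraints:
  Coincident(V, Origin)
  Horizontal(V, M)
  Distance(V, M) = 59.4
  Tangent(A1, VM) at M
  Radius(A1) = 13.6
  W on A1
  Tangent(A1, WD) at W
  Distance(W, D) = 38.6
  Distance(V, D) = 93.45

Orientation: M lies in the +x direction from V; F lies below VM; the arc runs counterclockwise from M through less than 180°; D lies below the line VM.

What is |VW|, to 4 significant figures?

55.75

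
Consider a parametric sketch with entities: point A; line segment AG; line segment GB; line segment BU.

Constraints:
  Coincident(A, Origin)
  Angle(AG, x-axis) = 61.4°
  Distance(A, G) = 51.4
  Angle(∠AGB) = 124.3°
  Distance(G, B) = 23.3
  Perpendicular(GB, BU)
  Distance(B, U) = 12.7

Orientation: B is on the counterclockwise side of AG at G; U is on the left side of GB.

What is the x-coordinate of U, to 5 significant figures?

2.6849

A is at the origin; AG runs at 61.4° with length 51.4, so G = 51.4·(cos 61.4°, sin 61.4°) = (24.605, 45.128). ∠AGB = 124.3°, so GB runs at 61.4° + (180° − 124.3°) = 117.10° from the x-axis; with |GB| = 23.3, B = G + 23.3·(cos 117.10°, sin 117.10°) = (13.991, 65.870). GB is perpendicular to BU; with |BU| = 12.7 on the left of GB, U = B + 12.7·(-0.89021, -0.45554) = (2.6849, 60.085). So U.x = 2.6849.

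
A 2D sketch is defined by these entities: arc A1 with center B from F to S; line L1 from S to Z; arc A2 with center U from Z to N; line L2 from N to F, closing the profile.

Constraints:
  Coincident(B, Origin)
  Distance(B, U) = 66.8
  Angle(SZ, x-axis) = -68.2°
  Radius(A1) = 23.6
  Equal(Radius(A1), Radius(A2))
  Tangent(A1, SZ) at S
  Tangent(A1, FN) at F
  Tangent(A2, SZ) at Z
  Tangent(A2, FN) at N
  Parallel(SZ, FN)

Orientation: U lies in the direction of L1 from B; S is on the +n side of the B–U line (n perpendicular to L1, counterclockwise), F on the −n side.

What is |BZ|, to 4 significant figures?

70.85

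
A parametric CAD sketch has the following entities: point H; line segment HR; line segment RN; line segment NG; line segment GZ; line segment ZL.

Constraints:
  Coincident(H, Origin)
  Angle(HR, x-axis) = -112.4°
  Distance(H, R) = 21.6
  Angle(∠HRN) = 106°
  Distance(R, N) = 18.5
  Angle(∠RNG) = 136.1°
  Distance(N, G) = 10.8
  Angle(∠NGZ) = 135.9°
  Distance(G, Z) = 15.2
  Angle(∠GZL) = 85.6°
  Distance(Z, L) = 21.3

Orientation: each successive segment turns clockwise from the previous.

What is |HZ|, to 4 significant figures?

32.82

H is at the origin; HR runs at -112.4° with length 21.6, so R = (-8.231, -19.97). ∠HRN = 106.0° gives RN at 173.6° from the x-axis; with |RN| = 18.5, N = (-26.62, -17.91). ∠RNG = 136.1° gives NG at 129.7° from the x-axis; with |NG| = 10.8, G = (-33.51, -9.599). ∠NGZ = 135.9° gives GZ at 85.60° from the x-axis; with |GZ| = 15.2, Z = (-32.35, 5.557). Then |HZ| = |Z − H| = 32.82.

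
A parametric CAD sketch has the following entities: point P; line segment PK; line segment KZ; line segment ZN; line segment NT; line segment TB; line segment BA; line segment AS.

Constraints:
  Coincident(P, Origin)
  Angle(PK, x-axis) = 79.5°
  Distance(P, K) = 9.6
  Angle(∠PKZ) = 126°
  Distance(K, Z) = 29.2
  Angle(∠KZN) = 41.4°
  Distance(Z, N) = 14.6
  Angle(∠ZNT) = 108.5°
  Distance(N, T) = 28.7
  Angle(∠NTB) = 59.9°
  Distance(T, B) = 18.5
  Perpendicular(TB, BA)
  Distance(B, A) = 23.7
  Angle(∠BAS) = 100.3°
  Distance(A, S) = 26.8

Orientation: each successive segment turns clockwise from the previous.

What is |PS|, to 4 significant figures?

17.35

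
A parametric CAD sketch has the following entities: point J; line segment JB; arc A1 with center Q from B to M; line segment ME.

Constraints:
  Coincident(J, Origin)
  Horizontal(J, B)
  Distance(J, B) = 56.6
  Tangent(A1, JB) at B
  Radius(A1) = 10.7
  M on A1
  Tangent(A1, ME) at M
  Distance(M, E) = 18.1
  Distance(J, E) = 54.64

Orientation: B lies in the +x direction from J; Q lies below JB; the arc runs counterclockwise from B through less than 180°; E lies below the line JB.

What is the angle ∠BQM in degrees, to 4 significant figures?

91.23°

Checks: |QM| = 10.70 ✓; ∠(QM, ME) = 90.00° ✓; |ME| = 18.10 ✓; |JE| = 54.64 ✓.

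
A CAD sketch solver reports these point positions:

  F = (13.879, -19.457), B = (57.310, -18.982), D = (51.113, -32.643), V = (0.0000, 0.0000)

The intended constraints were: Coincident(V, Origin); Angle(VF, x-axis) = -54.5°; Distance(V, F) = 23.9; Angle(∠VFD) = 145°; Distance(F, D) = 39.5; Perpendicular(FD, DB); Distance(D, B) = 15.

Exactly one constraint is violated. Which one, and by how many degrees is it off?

Perpendicular(FD, DB) — off by 4.90°.

V = (0.00, 0.00) ✓; VF at -54.50° ✓; |VF| = 23.90 ✓; ∠VFD = 145.0° ✓; |FD| = 39.50 ✓; ∠(FD, DB) = 85.10° ✗; |DB| = 15.00 ✓.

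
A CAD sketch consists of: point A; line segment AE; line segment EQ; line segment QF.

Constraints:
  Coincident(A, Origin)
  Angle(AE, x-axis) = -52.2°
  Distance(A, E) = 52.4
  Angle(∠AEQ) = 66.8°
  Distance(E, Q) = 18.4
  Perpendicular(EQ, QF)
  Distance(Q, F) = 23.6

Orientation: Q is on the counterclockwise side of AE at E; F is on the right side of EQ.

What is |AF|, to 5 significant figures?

71.798

∠AEQ = 66.8°, so EQ runs at -52.2° + (180° − 66.8°) = 61.000° from the x-axis; with |EQ| = 18.4, Q = E + 18.4·(cos 61.000°, sin 61.000°) = (41.037, -25.311). EQ is perpendicular to QF; with |QF| = 23.6 on the right of EQ, F = Q + 23.6·(0.87462, -0.48481) = (61.678, -36.753). Then |AF| = |F − A| = 71.798.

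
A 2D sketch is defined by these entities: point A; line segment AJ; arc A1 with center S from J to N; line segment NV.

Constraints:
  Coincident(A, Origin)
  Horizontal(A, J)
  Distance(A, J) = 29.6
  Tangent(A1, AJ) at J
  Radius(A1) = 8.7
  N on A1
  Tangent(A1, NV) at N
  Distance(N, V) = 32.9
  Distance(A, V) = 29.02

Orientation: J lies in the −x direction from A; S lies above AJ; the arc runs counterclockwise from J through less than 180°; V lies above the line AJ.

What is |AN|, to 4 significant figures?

23.04

Checks: |SN| = 8.700 ✓; ∠(SN, NV) = 90.00° ✓; |NV| = 32.90 ✓; |AV| = 29.02 ✓.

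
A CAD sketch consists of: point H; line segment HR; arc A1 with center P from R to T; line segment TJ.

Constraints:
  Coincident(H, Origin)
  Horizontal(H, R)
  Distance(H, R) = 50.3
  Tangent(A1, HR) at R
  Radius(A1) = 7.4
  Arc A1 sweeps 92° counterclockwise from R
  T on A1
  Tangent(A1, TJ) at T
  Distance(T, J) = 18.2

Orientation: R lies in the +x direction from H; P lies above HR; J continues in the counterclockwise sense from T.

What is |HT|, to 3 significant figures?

58.2

H is at the origin; H and R share the same y with |HR| = 50.3 and R on the +x side, so R = (50.3, 0.00). The tangent condition forces PR to be normal to HR, so P = R + (0, 7.4) = (50.3, 7.40). On A1, R sits at bearing -90° from P; a 92° counterclockwise sweep puts T at bearing 2°, so T = P + 7.4·(cos 2°, sin 2°) = (57.7, 7.66). Then |HT| = |T − H| = 58.2.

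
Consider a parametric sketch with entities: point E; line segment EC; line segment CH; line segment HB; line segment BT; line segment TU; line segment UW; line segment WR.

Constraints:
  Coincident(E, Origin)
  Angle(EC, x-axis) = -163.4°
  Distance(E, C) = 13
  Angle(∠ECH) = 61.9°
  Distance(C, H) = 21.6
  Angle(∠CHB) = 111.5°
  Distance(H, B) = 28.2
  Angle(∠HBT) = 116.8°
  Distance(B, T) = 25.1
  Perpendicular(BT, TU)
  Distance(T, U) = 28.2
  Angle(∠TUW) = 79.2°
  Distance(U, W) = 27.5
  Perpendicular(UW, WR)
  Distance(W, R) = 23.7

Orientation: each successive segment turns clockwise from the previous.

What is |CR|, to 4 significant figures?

41.54

E is at the origin; EC runs at -163.4° with length 13.0, so C = (-12.46, -3.714). ∠ECH = 61.9° gives CH at 78.50° from the x-axis; with |CH| = 21.6, H = (-8.152, 17.45). ∠CHB = 111.5° gives HB at 10.00° from the x-axis; with |HB| = 28.2, B = (19.62, 22.35). ∠HBT = 116.8° gives BT at -53.20° from the x-axis; with |BT| = 25.1, T = (34.66, 2.251). BT ⟂ TU, so TU runs at -143.2°; with |TU| = 28.2, U = (12.07, -14.64). ∠TUW = 79.2° gives UW at 116.0° from the x-axis; with |UW| = 27.5, W = (0.01939, 10.08). UW ⟂ WR, so WR runs at 26.00°; with |WR| = 23.7, R = (21.32, 20.46). Then |CR| = |R − C| = 41.54.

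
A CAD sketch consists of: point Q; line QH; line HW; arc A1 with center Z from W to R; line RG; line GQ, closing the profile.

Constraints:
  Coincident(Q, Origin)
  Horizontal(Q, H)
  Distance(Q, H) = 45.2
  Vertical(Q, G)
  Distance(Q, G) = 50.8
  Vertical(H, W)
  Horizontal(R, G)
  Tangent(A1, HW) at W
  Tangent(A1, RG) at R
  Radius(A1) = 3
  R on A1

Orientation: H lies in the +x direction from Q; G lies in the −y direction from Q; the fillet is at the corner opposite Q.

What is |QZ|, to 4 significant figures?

63.76

Q and G share the same x with |QG| = 50.8 and G on the −y side, so G = (0.000, -50.80). The virtual corner opposite Q is at (45.20, -50.80). A1 meets HW tangentially, so ZW is at right angles to HW and since A1 is tangent to RG there, ZR ⟂ RG, with radius 3.0, so the center Z sits 3.0 in from both sides at Z = (42.20, -47.80). Then |QZ| = |Z − Q| = 63.76.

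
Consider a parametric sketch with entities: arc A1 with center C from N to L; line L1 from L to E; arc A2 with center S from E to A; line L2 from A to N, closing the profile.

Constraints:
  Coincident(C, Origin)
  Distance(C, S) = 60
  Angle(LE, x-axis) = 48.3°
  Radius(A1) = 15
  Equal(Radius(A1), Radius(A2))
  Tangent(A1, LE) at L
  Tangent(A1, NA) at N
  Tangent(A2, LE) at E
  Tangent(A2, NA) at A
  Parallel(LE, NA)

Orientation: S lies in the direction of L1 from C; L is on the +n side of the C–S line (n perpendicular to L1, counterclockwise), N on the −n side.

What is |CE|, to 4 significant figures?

61.85

The slot axis is L1's direction at 48.3°, so u = (cos 48.3°, sin 48.3°) = (0.6652, 0.7466) and n = (−sin 48.3°, cos 48.3°) = (-0.7466, 0.6652). C is at the origin and S lies 60.0 along u from C, so S = 60.0·u = (39.91, 44.80). Tangency of A1 to both parallel lines with radius 15.0 puts L and N at C ± 15.0·n: L = (-11.20, 9.978), N = (11.20, -9.978). Equal radii place E and A the same way about S: E = S + 15.0·n = (28.71, 54.78), A = S − 15.0·n = (51.11, 34.82). Then |CE| = |E − C| = 61.85.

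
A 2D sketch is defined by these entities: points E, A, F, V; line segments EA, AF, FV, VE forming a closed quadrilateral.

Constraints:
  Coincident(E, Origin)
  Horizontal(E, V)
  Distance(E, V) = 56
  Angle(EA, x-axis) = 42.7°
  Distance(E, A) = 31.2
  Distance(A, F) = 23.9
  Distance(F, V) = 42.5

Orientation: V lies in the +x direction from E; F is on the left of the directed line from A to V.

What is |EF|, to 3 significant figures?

55.0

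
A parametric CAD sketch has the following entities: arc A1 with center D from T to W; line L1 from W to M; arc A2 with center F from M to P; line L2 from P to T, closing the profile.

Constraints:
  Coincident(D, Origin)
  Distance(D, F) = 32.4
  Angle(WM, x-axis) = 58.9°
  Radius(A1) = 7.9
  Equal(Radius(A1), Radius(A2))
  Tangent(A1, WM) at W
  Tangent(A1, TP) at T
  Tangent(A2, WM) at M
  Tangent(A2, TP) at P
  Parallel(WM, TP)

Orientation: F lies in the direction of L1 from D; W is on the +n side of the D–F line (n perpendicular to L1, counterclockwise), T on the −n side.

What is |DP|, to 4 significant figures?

33.35

Tangency of A1 to both parallel lines with radius 7.9 puts W and T at D ± 7.9·n: W = (-6.765, 4.081), T = (6.765, -4.081). Equal radii place M and P the same way about F: M = F + 7.9·n = (9.971, 31.82), P = F − 7.9·n = (23.50, 23.66). Then |DP| = |P − D| = 33.35.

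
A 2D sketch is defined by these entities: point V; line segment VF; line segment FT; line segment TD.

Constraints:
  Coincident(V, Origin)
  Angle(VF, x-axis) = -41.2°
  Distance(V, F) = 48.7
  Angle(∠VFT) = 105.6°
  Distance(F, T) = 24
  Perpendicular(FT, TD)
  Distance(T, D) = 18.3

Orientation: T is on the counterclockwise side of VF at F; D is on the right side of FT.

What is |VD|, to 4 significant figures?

75.02

∠VFT = 105.6°, so FT runs at -41.2° + (180° − 105.6°) = 33.20° from the x-axis; with |FT| = 24.0, T = F + 24.0·(cos 33.20°, sin 33.20°) = (56.72, -18.94). FT ⟂ TD; with |TD| = 18.3 on the right of FT, D = T + 18.3·(0.5476, -0.8368) = (66.75, -34.25). Then |VD| = |D − V| = 75.02.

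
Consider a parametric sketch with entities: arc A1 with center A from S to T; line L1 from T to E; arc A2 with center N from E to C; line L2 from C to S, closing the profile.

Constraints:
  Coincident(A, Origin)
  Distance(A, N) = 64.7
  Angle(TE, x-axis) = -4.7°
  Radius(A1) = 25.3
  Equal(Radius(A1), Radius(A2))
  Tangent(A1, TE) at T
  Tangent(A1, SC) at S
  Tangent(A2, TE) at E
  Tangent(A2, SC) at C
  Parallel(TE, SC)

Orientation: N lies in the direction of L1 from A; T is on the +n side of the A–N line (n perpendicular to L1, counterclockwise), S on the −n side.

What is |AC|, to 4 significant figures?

69.47

The slot axis is L1's direction at -4.7°, so u = (cos -4.7°, sin -4.7°) = (0.9966, -0.08194) and n = (−sin -4.7°, cos -4.7°) = (0.08194, 0.9966). A is at the origin and N lies 64.7 along u from A, so N = 64.7·u = (64.48, -5.301). Tangency of A1 to both parallel lines with radius 25.3 puts T and S at A ± 25.3·n: T = (2.073, 25.21), S = (-2.073, -25.21). Equal radii place E and C the same way about N: E = N + 25.3·n = (66.56, 19.91), C = N − 25.3·n = (62.41, -30.52). Then |AC| = |C − A| = 69.47.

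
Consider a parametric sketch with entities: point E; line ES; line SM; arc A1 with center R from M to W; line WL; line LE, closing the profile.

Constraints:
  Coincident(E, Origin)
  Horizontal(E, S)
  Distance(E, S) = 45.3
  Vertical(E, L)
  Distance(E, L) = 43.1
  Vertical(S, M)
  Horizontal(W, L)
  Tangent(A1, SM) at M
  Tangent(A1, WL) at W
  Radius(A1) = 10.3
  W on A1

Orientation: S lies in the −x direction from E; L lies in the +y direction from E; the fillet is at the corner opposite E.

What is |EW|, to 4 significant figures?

55.52

The virtual corner opposite E is at (-45.30, 43.10). The tangent condition forces RM to be normal to SM and tangency of A1 to WL means the radius RW is perpendicular to WL, with radius 10.3, so the center R sits 10.3 in from both sides at R = (-35.00, 32.80). That places the tangent points at M = (-45.30, 32.80) on SM and W = (-35.00, 43.10) on WL. Then |EW| = |W − E| = 55.52.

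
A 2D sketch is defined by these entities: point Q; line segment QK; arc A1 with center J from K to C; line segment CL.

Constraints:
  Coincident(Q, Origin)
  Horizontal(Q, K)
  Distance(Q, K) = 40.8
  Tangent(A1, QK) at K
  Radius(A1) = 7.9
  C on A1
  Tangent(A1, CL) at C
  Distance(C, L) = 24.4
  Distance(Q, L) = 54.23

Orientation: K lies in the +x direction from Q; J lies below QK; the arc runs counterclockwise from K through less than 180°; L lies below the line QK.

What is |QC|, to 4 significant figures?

35.20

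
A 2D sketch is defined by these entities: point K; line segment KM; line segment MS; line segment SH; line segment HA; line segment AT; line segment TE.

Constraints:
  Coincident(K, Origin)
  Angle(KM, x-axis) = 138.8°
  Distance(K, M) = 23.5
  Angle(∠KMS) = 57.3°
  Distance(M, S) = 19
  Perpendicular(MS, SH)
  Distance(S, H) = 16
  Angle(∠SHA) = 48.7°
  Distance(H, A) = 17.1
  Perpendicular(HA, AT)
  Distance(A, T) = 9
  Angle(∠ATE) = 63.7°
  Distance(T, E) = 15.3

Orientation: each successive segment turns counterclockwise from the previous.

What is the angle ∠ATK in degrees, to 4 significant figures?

42.88°

K is at the origin; KM runs at 138.8° with length 23.5, so M = (-17.68, 15.48). ∠KMS = 57.3° gives MS at -98.50° from the x-axis; with |MS| = 19.0, S = (-20.49, -3.312). MS is perpendicular to SH, so SH runs at -8.500°; with |SH| = 16.0, H = (-4.666, -5.677). ∠SHA = 48.7° gives HA at 122.8° from the x-axis; with |HA| = 17.1, A = (-13.93, 8.697). HA is perpendicular to AT, so AT runs at -147.2°; with |AT| = 9.0, T = (-21.49, 3.821). Then cos ∠ATK = TA·TK / (|TA||TK|), giving 42.88°.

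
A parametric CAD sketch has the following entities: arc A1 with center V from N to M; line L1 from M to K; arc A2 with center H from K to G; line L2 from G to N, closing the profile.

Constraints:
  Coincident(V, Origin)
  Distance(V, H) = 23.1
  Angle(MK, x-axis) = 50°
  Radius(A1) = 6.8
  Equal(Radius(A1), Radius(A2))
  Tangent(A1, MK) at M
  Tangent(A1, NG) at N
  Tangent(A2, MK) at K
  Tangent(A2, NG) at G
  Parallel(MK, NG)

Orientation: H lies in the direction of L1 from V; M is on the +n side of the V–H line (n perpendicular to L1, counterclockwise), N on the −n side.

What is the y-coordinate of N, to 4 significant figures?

-4.371

The slot axis is L1's direction at 50.0°, so u = (cos 50.0°, sin 50.0°) = (0.6428, 0.7660) and n = (−sin 50.0°, cos 50.0°) = (-0.7660, 0.6428). V is at the origin and H lies 23.1 along u from V, so H = 23.1·u = (14.85, 17.70). Tangency of A1 to both parallel lines with radius 6.8 puts M and N at V ± 6.8·n: M = (-5.209, 4.371), N = (5.209, -4.371). So N.y = -4.371.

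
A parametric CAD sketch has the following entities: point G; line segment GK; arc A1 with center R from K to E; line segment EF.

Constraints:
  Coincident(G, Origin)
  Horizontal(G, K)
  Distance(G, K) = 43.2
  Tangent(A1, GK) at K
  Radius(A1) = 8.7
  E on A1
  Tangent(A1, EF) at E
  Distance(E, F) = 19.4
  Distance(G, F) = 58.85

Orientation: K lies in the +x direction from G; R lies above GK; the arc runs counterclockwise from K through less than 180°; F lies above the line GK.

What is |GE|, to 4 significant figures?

52.64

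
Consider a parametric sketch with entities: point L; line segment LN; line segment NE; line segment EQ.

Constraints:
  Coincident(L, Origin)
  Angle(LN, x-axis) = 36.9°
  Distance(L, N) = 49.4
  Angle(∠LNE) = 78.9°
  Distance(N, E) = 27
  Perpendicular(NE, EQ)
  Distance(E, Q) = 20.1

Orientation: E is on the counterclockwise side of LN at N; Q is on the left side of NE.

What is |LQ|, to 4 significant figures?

33.33

L is at the origin; LN runs at 36.9° with length 49.4, so N = 49.4·(cos 36.9°, sin 36.9°) = (39.50, 29.66). ∠LNE = 78.9°, so NE runs at 36.9° + (180° − 78.9°) = 138.0° from the x-axis; with |NE| = 27.0, E = N + 27.0·(cos 138.0°, sin 138.0°) = (19.44, 47.73). The perpendicularity gives EQ at right angles to NE; with |EQ| = 20.1 on the left of NE, Q = E + 20.1·(-0.6691, -0.7431) = (5.990, 32.79). Then |LQ| = |Q − L| = 33.33.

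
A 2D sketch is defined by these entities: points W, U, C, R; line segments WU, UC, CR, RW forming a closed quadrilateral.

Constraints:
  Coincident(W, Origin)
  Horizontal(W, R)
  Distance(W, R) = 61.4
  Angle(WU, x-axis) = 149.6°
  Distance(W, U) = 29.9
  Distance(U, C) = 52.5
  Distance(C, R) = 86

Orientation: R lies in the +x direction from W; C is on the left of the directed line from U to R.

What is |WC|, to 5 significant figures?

60.630

Checks: W = (0.00, 0.00) ✓; |UC| = 52.50 ✓; |CR| = 86.00 ✓.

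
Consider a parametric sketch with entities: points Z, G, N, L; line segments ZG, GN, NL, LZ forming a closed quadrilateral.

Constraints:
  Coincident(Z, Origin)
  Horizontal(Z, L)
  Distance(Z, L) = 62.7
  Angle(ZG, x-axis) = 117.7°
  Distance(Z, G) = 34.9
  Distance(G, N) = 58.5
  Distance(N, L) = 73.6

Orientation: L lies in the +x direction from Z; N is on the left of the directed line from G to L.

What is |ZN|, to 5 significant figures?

72.834

Z is at the origin; ZL is horizontal with |ZL| = 62.7 and L in +x, so L = (62.7, 0). ZG runs at 117.7° with |ZG| = 34.9, so G = (-16.223, 30.900). N is determined by |GN| = 58.5 and |NL| = 73.6 together: it lies at the intersection of circle(G, 58.5) and circle(L, 73.6). With |GL| = 84.756, the foot of the radical line on GL is 30.611 from G and the perpendicular offset is √(58.5² − 30.611²) = 49.852. Taking the left-of-GL solution: N = (30.456, 66.161).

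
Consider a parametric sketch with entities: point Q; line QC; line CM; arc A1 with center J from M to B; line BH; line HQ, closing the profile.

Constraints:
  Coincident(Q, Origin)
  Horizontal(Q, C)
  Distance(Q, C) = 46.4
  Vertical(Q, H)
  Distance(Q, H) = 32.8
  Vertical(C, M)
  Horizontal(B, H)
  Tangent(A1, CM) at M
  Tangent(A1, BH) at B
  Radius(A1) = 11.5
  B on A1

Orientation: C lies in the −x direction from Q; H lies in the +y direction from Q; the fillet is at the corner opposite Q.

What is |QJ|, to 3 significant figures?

40.9

Q is at the origin; Q and C share the same y with |QC| = 46.4 and C on the −x side, so C = (-46.4, 0.00). QH is vertical with |QH| = 32.8 and H on the +y side, so H = (0.00, 32.8). The virtual corner opposite Q is at (-46.4, 32.8). The tangent condition forces JM to be normal to CM and since A1 is tangent to BH there, JB ⟂ BH, with radius 11.5, so the center J sits 11.5 in from both sides at J = (-34.9, 21.3). Then |QJ| = |J − Q| = 40.9.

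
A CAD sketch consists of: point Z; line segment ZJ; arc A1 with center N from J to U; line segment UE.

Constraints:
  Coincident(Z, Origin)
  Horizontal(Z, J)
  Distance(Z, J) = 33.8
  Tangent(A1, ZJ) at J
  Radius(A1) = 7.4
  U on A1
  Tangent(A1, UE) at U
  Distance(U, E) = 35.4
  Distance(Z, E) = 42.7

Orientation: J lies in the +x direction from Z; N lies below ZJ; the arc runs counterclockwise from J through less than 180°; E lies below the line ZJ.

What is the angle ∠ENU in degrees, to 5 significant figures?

78.193°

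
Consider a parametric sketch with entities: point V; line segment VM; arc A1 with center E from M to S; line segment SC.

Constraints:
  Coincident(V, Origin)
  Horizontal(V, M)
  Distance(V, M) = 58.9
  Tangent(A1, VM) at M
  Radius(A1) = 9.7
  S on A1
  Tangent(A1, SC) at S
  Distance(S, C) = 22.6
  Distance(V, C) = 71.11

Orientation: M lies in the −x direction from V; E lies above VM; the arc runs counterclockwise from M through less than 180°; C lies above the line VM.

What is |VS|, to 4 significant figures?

52.74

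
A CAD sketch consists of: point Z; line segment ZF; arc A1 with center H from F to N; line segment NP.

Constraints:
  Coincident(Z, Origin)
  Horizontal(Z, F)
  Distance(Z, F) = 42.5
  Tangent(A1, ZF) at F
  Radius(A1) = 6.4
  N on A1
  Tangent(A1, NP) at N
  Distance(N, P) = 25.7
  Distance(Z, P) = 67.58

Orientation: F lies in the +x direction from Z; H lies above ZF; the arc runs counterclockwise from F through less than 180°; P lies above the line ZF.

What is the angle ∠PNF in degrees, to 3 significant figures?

155°

Z is at the origin; ZF is horizontal with |ZF| = 42.5 and F on the +x side, so F = (42.5, 0.00). A1 meets ZF tangentially, so HF is at right angles to ZF, so H = F + (0, 6.4) = (42.5, 6.40). Since HN ⟂ NP (tangency), |HP| = √(6.4² + 25.7²) = 26.5 regardless of where N sits on A1. So P lies on both circle(Z, 67.58) and circle(H, 26.5); the above-ZF intersection is P = (63.9, 22.0). N is the foot of the tangent from P: N = (47.4, 2.29).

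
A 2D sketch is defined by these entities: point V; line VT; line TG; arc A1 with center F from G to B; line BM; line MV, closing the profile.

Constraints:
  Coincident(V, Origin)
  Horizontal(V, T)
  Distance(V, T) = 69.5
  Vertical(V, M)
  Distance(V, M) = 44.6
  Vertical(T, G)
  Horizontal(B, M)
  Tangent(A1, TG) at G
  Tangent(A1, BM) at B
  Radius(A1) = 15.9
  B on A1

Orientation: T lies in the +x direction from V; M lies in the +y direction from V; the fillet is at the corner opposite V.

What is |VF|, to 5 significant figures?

60.800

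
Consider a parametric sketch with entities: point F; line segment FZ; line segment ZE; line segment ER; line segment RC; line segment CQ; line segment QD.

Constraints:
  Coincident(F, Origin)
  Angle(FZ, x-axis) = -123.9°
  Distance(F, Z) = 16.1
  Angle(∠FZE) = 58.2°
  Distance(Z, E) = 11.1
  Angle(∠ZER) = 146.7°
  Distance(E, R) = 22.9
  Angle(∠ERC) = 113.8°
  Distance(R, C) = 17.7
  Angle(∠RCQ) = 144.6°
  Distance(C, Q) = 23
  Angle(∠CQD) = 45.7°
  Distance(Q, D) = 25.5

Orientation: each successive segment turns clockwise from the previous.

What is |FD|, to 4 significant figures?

7.485

F is at the origin; FZ runs at -123.9° with length 16.1, so Z = (-8.980, -13.36). ∠FZE = 58.2° gives ZE at 114.3° from the x-axis; with |ZE| = 11.1, E = (-13.55, -3.247). ∠ZER = 146.7° gives ER at 81.00° from the x-axis; with |ER| = 22.9, R = (-9.965, 19.37). ∠ERC = 113.8° gives RC at 14.80° from the x-axis; with |RC| = 17.7, C = (7.148, 23.89). ∠RCQ = 144.6° gives CQ at -20.60° from the x-axis; with |CQ| = 23.0, Q = (28.68, 15.80). ∠CQD = 45.7° gives QD at -154.9° from the x-axis; with |QD| = 25.5, D = (5.585, 4.983). Then |FD| = |D − F| = 7.485.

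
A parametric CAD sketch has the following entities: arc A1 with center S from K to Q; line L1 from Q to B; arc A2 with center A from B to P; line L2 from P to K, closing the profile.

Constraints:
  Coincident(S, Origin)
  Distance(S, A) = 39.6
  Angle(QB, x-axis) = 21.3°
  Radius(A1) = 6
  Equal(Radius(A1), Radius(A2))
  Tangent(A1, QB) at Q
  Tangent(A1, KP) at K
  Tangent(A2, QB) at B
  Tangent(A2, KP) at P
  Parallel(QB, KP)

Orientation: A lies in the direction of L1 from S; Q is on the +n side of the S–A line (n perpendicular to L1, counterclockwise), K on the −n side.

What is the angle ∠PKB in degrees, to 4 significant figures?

16.86°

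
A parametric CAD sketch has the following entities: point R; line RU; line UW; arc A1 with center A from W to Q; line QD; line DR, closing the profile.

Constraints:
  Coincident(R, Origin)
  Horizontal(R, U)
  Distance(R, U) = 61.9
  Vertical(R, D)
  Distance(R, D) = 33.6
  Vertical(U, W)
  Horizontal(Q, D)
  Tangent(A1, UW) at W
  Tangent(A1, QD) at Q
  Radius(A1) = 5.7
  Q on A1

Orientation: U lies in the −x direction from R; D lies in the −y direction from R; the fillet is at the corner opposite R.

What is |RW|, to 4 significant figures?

67.90

R is at the origin; RU is horizontal with |RU| = 61.9 and U on the −x side, so U = (-61.90, 0.000). RD is vertical with |RD| = 33.6 and D on the −y side, so D = (0.000, -33.60). The virtual corner opposite R is at (-61.90, -33.60). A1 meets UW tangentially, so AW is at right angles to UW and since A1 is tangent to QD there, AQ ⟂ QD, with radius 5.7, so the center A sits 5.7 in from both sides at A = (-56.20, -27.90). That places the tangent points at W = (-61.90, -27.90) on UW and Q = (-56.20, -33.60) on QD. Then |RW| = |W − R| = 67.90.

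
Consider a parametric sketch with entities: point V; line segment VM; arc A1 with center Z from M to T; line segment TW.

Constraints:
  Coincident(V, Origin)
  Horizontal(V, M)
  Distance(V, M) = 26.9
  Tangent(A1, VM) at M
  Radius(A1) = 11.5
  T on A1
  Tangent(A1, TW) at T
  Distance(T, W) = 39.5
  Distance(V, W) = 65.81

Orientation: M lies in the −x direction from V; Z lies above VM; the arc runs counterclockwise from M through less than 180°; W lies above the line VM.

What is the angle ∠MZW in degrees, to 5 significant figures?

155.37°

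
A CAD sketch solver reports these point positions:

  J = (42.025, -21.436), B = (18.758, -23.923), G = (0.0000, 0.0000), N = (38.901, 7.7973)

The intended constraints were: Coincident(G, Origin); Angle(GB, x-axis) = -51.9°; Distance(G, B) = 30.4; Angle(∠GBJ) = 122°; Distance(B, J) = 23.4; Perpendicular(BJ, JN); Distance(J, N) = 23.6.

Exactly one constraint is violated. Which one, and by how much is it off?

Distance(J, N) = 23.6 — off by 5.80.

G = (0.00, 0.00) ✓; GB at -51.90° ✓; |GB| = 30.40 ✓; ∠GBJ = 122.0° ✓; |BJ| = 23.40 ✓; ∠(BJ, JN) = 90.00° ✓; |JN| = 29.40 ✗.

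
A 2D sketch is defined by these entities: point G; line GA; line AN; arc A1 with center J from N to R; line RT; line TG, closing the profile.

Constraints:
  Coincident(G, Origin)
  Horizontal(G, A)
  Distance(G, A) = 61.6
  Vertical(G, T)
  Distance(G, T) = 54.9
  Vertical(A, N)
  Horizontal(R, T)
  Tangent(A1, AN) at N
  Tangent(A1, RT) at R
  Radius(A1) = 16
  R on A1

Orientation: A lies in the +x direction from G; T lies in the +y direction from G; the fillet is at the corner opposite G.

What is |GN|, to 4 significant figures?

72.85

The virtual corner opposite G is at (61.60, 54.90). Since A1 is tangent to AN there, JN ⟂ AN and tangency of A1 to RT means the radius JR is perpendicular to RT, with radius 16.0, so the center J sits 16.0 in from both sides at J = (45.60, 38.90). That places the tangent points at N = (61.60, 38.90) on AN and R = (45.60, 54.90) on RT. Then |GN| = |N − G| = 72.85.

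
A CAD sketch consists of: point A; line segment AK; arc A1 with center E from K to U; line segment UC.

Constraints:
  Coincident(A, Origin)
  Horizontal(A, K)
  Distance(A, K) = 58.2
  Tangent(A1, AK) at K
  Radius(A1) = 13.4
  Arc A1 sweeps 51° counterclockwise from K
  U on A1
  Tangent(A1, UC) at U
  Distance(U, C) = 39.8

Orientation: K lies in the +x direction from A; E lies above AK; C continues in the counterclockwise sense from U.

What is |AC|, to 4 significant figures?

100.3

On A1, K sits at bearing -90° from E; a 51° counterclockwise sweep puts U at bearing -39°, so U = E + 13.4·(cos -39°, sin -39°) = (68.61, 4.967). The tangent condition forces EU to be normal to UC, so UC runs along (−sin -39°, cos -39°); with |UC| = 39.8, C = (93.66, 35.90). Then |AC| = |C − A| = 100.3.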